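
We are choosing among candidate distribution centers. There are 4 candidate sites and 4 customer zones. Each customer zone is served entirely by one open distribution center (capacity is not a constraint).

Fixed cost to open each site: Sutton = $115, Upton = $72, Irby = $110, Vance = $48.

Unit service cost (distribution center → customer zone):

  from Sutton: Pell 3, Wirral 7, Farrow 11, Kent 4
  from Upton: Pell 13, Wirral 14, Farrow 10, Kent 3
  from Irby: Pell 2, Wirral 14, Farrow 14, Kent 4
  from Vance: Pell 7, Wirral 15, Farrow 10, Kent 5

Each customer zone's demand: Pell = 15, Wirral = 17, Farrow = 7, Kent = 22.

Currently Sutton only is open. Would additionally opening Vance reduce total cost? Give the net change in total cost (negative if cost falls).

Current service cost with {Sutton}: 329.
Adding Vance: each customer zone re-picks its cheapest; new service cost 322, saving 7.
Extra fixed cost: 48. Net change = 48 − 7 = 41.
(Totals: 444 → 485.)

No — net change +41 (cost rises by 41).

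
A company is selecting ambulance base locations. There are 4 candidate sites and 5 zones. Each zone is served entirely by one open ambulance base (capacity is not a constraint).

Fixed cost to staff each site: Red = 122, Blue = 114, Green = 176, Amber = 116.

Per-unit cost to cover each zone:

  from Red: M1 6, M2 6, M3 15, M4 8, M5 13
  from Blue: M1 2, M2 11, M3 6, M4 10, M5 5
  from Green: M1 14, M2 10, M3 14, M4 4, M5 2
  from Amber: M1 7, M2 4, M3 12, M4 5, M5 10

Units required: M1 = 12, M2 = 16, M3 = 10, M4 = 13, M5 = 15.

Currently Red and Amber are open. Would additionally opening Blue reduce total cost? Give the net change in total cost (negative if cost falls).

Yes — net change −69 (cost falls by 69).

Current service cost with {Red, Amber}: 471.
Adding Blue: each zone re-picks its cheapest; new service cost 288, saving 183.
Extra fixed cost: 114. Net change = 114 − 183 = -69.
(Totals: 709 → 640.)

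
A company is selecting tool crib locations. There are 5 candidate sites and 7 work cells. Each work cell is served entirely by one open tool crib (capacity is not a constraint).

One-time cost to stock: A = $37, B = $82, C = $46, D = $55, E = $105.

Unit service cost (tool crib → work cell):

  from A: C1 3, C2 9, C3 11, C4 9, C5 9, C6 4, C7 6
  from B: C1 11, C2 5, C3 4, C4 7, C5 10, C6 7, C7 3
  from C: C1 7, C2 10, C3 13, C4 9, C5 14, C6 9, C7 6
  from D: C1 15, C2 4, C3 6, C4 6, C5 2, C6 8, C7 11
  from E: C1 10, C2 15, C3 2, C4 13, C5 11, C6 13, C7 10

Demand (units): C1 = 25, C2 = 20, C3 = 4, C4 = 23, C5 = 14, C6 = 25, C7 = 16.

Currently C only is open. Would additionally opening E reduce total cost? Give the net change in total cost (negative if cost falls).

Current service cost with {C}: 1151.
Adding E: each work cell re-picks its cheapest; new service cost 1065, saving 86.
Extra fixed cost: 105. Net change = 105 − 86 = 19.
(Totals: 1197 → 1216.)

No — net change +19 (cost rises by 19).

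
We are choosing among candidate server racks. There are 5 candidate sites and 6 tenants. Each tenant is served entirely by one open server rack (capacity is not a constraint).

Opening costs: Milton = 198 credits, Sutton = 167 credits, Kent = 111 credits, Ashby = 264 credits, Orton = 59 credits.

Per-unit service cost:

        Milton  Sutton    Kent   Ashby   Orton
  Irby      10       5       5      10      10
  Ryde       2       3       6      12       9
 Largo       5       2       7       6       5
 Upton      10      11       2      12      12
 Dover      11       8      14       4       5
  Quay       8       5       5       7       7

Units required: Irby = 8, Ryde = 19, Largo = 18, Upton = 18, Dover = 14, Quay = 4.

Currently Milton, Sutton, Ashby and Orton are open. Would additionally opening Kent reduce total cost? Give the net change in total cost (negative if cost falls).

Yes — net change −33 (cost falls by 33).

Current service cost with {Milton, Sutton, Ashby, Orton}: 370.
Adding Kent: each tenant re-picks its cheapest; new service cost 226, saving 144.
Extra fixed cost: 111. Net change = 111 − 144 = -33.
(Totals: 1058 → 1025.)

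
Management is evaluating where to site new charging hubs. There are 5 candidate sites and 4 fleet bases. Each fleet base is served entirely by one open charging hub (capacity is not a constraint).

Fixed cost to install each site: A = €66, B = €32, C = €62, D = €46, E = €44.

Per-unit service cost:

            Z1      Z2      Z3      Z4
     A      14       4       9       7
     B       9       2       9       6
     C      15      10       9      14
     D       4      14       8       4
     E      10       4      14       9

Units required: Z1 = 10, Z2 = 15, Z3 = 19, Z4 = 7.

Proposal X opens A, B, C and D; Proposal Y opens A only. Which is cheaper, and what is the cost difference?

Proposal X: {A, B, C, D}: Z1→D 4·10=40, Z2→B 2·15=30, Z3→D 8·19=152, Z4→D 4·7=28. Service 250; fixed 206; total 456.
Proposal Y: {A}: Z1→A 14·10=140, Z2→A 4·15=60, Z3→A 9·19=171, Z4→A 7·7=49. Service 420; fixed 66; total 486.
Difference: |456 − 486| = 30.

Proposal X is cheaper by 30.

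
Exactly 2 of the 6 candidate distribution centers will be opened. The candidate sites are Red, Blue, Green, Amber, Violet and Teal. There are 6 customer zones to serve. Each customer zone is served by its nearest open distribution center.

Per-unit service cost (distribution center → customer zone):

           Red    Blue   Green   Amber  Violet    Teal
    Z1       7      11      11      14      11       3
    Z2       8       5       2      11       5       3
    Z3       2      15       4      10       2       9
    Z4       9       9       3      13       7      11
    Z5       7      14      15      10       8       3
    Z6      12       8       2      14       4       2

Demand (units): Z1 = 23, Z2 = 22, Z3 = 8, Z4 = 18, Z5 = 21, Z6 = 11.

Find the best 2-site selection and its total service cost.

With exactly 2 open, each customer zone uses its cheapest among the chosen.
{Green, Teal}: Z1→Teal 3·23=69, Z2→Green 2·22=44, Z3→Green 4·8=32, Z4→Green 3·18=54, Z5→Teal 3·21=63, Z6→Green 2·11=22. Service cost 284.
{Violet, Teal}: service cost 362
{Red, Teal}: service cost 398
Among all 15 size-2 choices, {Green, Teal} is lowest.

Choose Green and Teal; total service cost 284.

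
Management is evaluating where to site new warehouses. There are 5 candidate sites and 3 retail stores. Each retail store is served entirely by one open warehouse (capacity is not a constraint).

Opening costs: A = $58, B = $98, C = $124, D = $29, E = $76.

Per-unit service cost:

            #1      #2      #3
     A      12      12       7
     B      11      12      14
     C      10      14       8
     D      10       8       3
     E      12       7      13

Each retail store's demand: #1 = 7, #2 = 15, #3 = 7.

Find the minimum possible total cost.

For any fixed open set, each retail store goes to its cheapest open site; total = fixed + service.
{D}: #1→D 10·7=70, #2→D 8·15=120, #3→D 3·7=21. Service 211; fixed 29; total 240.
{A, D}: service 211 + fixed 87 = 298
{D, E}: service 196 + fixed 105 = 301
{A, B, C, D, E}: service 196 + fixed 385 = 581
No other subset beats 240.

Minimum total cost: 240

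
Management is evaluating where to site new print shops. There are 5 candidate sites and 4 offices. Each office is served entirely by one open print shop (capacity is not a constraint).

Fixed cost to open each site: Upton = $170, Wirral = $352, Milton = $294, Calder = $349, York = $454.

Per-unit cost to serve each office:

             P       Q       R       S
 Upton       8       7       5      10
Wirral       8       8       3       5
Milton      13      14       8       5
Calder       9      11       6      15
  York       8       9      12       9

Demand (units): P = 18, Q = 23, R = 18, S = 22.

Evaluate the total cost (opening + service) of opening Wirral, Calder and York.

Total cost: 1647

Each office is assigned to its cheapest site among the open ones.
{Wirral, Calder, York}: P→Wirral 8·18=144, Q→Wirral 8·23=184, R→Wirral 3·18=54, S→Wirral 5·22=110. Service 492; fixed 1155; total 1647.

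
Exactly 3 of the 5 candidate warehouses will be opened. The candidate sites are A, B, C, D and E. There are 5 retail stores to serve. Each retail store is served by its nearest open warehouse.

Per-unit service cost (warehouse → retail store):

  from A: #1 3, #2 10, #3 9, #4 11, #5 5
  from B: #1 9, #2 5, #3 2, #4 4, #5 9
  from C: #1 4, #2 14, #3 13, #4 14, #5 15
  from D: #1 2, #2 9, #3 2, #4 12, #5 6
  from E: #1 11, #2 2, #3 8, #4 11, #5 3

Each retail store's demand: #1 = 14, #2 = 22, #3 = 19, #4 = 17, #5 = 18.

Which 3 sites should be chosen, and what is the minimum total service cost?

Choose B, D and E; total service cost 232.

With exactly 3 open, each retail store uses its cheapest among the chosen.
{B, D, E}: #1→D 2·14=28, #2→E 2·22=44, #3→B 2·19=38, #4→B 4·17=68, #5→E 3·18=54. Service cost 232.
{A, B, E}: service cost 246
{B, C, E}: service cost 260
Among all 10 size-3 choices, {B, D, E} is lowest.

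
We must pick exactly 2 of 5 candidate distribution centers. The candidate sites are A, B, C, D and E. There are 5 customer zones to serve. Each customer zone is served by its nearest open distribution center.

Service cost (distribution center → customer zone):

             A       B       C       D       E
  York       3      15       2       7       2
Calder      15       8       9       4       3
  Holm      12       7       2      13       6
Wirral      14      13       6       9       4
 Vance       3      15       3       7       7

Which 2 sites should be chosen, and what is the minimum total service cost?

Choose C and E; total service cost 14.

With exactly 2 open, each customer zone uses its cheapest among the chosen.
{C, E}: York→C 2, Calder→E 3, Holm→C 2, Wirral→E 4, Vance→C 3. Service cost 14.
{C, D}: service cost 17
{A, E}: service cost 18
Among all 10 size-2 choices, {C, E} is lowest.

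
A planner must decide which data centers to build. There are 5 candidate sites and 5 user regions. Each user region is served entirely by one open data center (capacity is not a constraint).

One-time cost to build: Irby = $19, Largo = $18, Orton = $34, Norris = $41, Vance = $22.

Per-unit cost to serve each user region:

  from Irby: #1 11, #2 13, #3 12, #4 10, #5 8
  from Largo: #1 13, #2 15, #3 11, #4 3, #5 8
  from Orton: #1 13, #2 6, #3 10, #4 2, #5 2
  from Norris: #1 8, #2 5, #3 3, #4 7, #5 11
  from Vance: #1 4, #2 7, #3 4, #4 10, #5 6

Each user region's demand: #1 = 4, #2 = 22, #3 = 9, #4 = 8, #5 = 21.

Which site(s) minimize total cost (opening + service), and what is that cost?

For any fixed open set, each user region goes to its cheapest open site; total = fixed + service.
{Orton, Vance}: #1→Vance 4·4=16, #2→Orton 6·22=132, #3→Vance 4·9=36, #4→Orton 2·8=16, #5→Orton 2·21=42. Service 242; fixed 56; total 298.
{Orton, Norris}: #1→Norris 8·4=32, #2→Norris 5·22=110, #3→Norris 3·9=27, #4→Orton 2·8=16, #5→Orton 2·21=42. Service 227; fixed 75; total 302.
{Orton, Norris, Vance}: service 211 + fixed 97 = 308
{Irby, Largo, Orton, Norris, Vance}: service 211 + fixed 134 = 345
No other subset beats 298.

Open Orton and Vance; minimum total cost 298.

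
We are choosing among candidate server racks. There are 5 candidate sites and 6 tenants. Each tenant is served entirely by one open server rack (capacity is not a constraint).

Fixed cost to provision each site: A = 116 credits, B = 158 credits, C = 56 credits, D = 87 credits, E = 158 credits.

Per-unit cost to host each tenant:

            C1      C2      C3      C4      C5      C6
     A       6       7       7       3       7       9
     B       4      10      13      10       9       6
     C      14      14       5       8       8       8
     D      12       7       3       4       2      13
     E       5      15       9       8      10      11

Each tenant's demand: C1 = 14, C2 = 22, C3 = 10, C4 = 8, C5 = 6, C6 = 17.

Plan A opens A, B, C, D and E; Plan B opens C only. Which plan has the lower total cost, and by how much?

Plan A: {A, B, C, D, E}: C1→B 4·14=56, C2→A 7·22=154, C3→D 3·10=30, C4→A 3·8=24, C5→D 2·6=12, C6→B 6·17=102. Service 378; fixed 575; total 953.
Plan B: {C}: C1→C 14·14=196, C2→C 14·22=308, C3→C 5·10=50, C4→C 8·8=64, C5→C 8·6=48, C6→C 8·17=136. Service 802; fixed 56; total 858.
Difference: |953 − 858| = 95.

Plan B is cheaper by 95.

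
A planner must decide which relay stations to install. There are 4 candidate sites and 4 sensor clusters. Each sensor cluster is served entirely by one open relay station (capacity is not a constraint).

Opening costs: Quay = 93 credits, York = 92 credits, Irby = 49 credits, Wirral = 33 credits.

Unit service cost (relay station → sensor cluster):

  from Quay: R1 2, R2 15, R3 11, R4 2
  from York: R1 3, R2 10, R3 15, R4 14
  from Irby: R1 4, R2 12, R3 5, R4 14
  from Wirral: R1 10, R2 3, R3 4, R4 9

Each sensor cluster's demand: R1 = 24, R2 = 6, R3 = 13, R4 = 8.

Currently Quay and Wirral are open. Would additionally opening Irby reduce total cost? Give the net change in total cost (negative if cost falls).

Current service cost with {Quay, Wirral}: 134.
Adding Irby: each sensor cluster re-picks its cheapest; new service cost 134, saving 0.
Extra fixed cost: 49. Net change = 49 − 0 = 49.
(Totals: 260 → 309.)

No — net change +49 (cost rises by 49).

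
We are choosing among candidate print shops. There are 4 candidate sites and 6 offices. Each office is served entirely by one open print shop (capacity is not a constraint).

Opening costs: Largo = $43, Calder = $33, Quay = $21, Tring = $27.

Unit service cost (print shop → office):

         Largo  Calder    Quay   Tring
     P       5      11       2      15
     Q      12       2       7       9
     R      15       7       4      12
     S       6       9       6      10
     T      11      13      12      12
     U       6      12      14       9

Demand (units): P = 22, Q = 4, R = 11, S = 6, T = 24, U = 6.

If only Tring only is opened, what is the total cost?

Each office is assigned to its cheapest site among the open ones.
{Tring}: P→Tring 15·22=330, Q→Tring 9·4=36, R→Tring 12·11=132, S→Tring 10·6=60, T→Tring 12·24=288, U→Tring 9·6=54. Service 900; fixed 27; total 927.

Total cost: 927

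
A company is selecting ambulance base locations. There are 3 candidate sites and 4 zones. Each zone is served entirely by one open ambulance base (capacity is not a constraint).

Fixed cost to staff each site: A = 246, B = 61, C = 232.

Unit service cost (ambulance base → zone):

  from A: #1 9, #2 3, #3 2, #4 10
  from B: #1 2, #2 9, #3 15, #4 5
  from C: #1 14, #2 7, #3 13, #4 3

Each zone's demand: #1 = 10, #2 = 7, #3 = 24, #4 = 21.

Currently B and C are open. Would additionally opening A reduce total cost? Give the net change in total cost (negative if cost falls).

Yes — net change −46 (cost falls by 46).

Current service cost with {B, C}: 444.
Adding A: each zone re-picks its cheapest; new service cost 152, saving 292.
Extra fixed cost: 246. Net change = 246 − 292 = -46.
(Totals: 737 → 691.)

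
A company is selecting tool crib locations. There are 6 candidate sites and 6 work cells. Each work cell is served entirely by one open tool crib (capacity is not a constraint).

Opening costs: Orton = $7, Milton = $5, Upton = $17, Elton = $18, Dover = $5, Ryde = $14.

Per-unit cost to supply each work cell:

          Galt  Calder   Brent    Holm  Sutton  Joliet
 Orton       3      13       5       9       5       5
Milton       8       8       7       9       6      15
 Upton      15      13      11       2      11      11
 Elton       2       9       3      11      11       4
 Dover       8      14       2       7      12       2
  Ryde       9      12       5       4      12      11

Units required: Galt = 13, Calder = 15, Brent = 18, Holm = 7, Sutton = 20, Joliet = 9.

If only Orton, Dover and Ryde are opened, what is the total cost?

Total cost: 427

Each work cell is assigned to its cheapest site among the open ones.
{Orton, Dover, Ryde}: Galt→Orton 3·13=39, Calder→Ryde 12·15=180, Brent→Dover 2·18=36, Holm→Ryde 4·7=28, Sutton→Orton 5·20=100, Joliet→Dover 2·9=18. Service 401; fixed 26; total 427.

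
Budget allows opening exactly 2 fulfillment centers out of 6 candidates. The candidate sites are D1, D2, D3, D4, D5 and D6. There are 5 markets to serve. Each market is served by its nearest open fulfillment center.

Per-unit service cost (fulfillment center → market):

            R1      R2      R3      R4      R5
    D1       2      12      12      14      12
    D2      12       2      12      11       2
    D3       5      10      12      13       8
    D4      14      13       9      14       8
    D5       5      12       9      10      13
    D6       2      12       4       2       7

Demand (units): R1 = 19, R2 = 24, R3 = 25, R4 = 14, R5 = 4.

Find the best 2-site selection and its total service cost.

Choose D2 and D6; total service cost 222.

With exactly 2 open, each market uses its cheapest among the chosen.
{D2, D6}: R1→D6 2·19=38, R2→D2 2·24=48, R3→D6 4·25=100, R4→D6 2·14=28, R5→D2 2·4=8. Service cost 222.
{D3, D6}: service cost 434
{D1, D6}: service cost 482
Among all 15 size-2 choices, {D2, D6} is lowest.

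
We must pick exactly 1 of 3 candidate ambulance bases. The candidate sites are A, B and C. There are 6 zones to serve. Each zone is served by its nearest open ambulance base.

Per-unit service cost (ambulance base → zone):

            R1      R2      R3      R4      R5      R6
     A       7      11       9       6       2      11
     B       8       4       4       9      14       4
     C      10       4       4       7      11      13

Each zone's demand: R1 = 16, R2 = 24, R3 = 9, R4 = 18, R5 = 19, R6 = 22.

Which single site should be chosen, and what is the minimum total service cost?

Choose B only; total service cost 776.

With exactly 1 open, each zone uses its cheapest among the chosen.
{B}: R1→B 8·16=128, R2→B 4·24=96, R3→B 4·9=36, R4→B 9·18=162, R5→B 14·19=266, R6→B 4·22=88. Service cost 776.
{A}: service cost 845
{C}: service cost 913
Among all 3 size-1 choices, {B} is lowest.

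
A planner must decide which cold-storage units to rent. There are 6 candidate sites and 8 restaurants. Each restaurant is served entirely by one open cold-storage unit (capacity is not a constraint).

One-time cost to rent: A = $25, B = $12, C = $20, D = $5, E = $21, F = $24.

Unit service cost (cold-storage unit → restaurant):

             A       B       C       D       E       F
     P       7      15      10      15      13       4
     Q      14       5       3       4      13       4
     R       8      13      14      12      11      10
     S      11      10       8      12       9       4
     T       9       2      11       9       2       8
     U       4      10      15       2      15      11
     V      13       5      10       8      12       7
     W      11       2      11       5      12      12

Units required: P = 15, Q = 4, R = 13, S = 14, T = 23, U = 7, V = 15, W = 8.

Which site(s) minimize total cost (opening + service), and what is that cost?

For any fixed open set, each restaurant goes to its cheapest open site; total = fixed + service.
{A, B, D, F}: P→F 4·15=60, Q→D 4·4=16, R→A 8·13=104, S→F 4·14=56, T→B 2·23=46, U→D 2·7=14, V→B 5·15=75, W→B 2·8=16. Service 387; fixed 66; total 453.
{B, D, F}: service 413 + fixed 41 = 454
{A, B, F}: P→F 4·15=60, Q→F 4·4=16, R→A 8·13=104, S→F 4·14=56, T→B 2·23=46, U→A 4·7=28, V→B 5·15=75, W→B 2·8=16. Service 401; fixed 61; total 462.
{A, B, C, D, E, F}: service 383 + fixed 107 = 490
No other subset beats 453.

Open A, B, D and F; minimum total cost 453.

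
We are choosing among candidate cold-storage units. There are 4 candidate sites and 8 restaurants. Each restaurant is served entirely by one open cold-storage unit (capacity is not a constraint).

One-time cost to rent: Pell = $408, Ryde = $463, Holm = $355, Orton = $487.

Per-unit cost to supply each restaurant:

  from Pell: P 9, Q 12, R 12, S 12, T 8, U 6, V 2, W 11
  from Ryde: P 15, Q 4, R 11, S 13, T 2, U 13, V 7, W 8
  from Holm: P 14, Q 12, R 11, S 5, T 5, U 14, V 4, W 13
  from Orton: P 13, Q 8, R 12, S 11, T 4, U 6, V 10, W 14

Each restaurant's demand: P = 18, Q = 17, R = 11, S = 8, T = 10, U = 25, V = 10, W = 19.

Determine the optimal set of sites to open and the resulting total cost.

Open Pell only; minimum total cost 1461.

For any fixed open set, each restaurant goes to its cheapest open site; total = fixed + service.
{Pell}: P→Pell 9·18=162, Q→Pell 12·17=204, R→Pell 12·11=132, S→Pell 12·8=96, T→Pell 8·10=80, U→Pell 6·25=150, V→Pell 2·10=20, W→Pell 11·19=209. Service 1053; fixed 408; total 1461.
{Ryde}: P→Ryde 15·18=270, Q→Ryde 4·17=68, R→Ryde 11·11=121, S→Ryde 13·8=104, T→Ryde 2·10=20, U→Ryde 13·25=325, V→Ryde 7·10=70, W→Ryde 8·19=152. Service 1130; fixed 463; total 1593.
{Orton}: service 1146 + fixed 487 = 1633
{Pell, Ryde, Holm, Orton}: service 733 + fixed 1713 = 2446
(All 15 nonempty subsets were checked; Pell only is lowest.)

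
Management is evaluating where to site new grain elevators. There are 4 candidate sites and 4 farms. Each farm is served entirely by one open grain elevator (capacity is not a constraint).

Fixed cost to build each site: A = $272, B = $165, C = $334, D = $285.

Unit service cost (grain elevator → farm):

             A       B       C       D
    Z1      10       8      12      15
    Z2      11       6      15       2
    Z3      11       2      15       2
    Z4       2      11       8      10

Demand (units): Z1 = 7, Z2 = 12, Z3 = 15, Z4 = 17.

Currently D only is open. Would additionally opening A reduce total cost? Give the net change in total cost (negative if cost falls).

No — net change +101 (cost rises by 101).

Current service cost with {D}: 329.
Adding A: each farm re-picks its cheapest; new service cost 158, saving 171.
Extra fixed cost: 272. Net change = 272 − 171 = 101.
(Totals: 614 → 715.)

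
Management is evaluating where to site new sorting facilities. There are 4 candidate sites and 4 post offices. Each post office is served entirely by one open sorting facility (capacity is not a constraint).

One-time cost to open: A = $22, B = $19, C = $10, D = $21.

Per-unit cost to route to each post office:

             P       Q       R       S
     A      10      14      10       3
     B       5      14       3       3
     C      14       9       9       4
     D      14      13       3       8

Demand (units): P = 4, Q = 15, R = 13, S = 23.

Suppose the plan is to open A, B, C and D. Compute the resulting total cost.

Each post office is assigned to its cheapest site among the open ones.
{A, B, C, D}: P→B 5·4=20, Q→C 9·15=135, R→B 3·13=39, S→A 3·23=69. Service 263; fixed 72; total 335.

Total cost: 335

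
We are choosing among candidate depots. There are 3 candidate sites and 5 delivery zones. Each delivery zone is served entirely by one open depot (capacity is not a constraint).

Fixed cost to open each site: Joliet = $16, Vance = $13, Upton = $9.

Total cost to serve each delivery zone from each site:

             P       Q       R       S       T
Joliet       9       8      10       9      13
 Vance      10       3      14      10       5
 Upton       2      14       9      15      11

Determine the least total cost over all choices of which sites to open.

Minimum total cost: 51

For any fixed open set, each delivery zone goes to its cheapest open site; total = fixed + service.
{Vance, Upton}: P→Upton 2, Q→Vance 3, R→Upton 9, S→Vance 10, T→Vance 5. Service 29; fixed 22; total 51.
{Vance}: service 42 + fixed 13 = 55
{Upton}: service 51 + fixed 9 = 60
{Joliet, Vance, Upton}: service 28 + fixed 38 = 66
(All 7 nonempty subsets were checked; Vance and Upton is lowest.)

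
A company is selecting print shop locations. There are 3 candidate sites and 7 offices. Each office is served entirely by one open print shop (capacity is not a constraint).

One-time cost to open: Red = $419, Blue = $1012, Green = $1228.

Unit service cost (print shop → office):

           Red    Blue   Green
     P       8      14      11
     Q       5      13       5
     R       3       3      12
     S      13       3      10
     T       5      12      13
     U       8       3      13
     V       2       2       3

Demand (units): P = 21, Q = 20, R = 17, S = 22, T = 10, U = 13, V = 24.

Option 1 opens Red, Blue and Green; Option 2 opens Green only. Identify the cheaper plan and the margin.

Option 2 is cheaper by 827.

Option 1: {Red, Blue, Green}: P→Red 8·21=168, Q→Red 5·20=100, R→Red 3·17=51, S→Blue 3·22=66, T→Red 5·10=50, U→Blue 3·13=39, V→Red 2·24=48. Service 522; fixed 2659; total 3181.
Option 2: {Green}: P→Green 11·21=231, Q→Green 5·20=100, R→Green 12·17=204, S→Green 10·22=220, T→Green 13·10=130, U→Green 13·13=169, V→Green 3·24=72. Service 1126; fixed 1228; total 2354.
Difference: |3181 − 2354| = 827.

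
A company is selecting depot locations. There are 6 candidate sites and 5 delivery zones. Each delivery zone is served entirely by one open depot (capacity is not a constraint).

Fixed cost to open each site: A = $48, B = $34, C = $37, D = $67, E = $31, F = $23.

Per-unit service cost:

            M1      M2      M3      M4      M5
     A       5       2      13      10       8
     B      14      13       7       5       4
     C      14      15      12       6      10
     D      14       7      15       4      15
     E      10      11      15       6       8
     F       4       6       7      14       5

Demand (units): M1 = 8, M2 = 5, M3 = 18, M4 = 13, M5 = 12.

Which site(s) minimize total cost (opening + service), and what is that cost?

For any fixed open set, each delivery zone goes to its cheapest open site; total = fixed + service.
{B, F}: M1→F 4·8=32, M2→F 6·5=30, M3→B 7·18=126, M4→B 5·13=65, M5→B 4·12=48. Service 301; fixed 57; total 358.
{A, B}: service 289 + fixed 82 = 371
{E, F}: service 326 + fixed 54 = 380
{A, B, C, D, E, F}: service 268 + fixed 240 = 508
No other subset beats 358.

Open B and F; minimum total cost 358.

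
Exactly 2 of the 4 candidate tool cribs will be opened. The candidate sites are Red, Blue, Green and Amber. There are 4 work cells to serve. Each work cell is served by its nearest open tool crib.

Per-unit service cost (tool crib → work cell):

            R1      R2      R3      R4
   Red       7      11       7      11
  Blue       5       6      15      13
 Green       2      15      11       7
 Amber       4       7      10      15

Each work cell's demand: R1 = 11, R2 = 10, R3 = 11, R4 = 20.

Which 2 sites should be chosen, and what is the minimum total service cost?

Choose Green and Amber; total service cost 342.

With exactly 2 open, each work cell uses its cheapest among the chosen.
{Green, Amber}: R1→Green 2·11=22, R2→Amber 7·10=70, R3→Amber 10·11=110, R4→Green 7·20=140. Service cost 342.
{Blue, Green}: service cost 343
{Red, Green}: service cost 349
Among all 6 size-2 choices, {Green, Amber} is lowest.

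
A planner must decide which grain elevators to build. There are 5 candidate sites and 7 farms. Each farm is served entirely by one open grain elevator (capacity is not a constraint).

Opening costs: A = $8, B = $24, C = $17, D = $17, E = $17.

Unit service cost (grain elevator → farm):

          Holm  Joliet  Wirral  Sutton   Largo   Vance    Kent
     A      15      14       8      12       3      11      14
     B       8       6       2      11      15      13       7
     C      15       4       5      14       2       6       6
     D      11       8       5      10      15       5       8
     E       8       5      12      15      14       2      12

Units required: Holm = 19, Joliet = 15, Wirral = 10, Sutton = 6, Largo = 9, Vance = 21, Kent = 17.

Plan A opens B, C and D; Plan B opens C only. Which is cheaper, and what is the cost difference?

Plan A is cheaper by 167.

Plan A: {B, C, D}: Holm→B 8·19=152, Joliet→C 4·15=60, Wirral→B 2·10=20, Sutton→D 10·6=60, Largo→C 2·9=18, Vance→D 5·21=105, Kent→C 6·17=102. Service 517; fixed 58; total 575.
Plan B: {C}: Holm→C 15·19=285, Joliet→C 4·15=60, Wirral→C 5·10=50, Sutton→C 14·6=84, Largo→C 2·9=18, Vance→C 6·21=126, Kent→C 6·17=102. Service 725; fixed 17; total 742.
Difference: |575 − 742| = 167.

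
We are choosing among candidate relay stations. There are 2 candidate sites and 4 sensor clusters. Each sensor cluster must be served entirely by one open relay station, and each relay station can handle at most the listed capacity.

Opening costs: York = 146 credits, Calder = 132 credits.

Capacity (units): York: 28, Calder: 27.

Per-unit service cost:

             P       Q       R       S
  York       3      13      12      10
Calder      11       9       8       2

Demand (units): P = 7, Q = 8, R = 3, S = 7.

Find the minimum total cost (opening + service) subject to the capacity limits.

Minimum total cost: 319

Open {Calder}: P→Calder 11·7=77, Q→Calder 9·8=72, R→Calder 8·3=24, S→Calder 2·7=14.
Loads: Calder carries 25/27. Service 187; fixed 132; total 319.
Next best feasible plan costs 377.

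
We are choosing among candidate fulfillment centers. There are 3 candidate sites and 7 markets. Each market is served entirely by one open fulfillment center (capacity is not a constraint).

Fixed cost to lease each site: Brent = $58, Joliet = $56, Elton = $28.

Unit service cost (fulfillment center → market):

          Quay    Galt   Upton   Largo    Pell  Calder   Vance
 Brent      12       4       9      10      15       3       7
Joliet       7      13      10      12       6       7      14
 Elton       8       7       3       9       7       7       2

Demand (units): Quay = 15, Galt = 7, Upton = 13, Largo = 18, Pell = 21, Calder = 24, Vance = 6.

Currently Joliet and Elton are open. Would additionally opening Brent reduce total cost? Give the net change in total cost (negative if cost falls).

Yes — net change −59 (cost falls by 59).

Current service cost with {Joliet, Elton}: 661.
Adding Brent: each market re-picks its cheapest; new service cost 544, saving 117.
Extra fixed cost: 58. Net change = 58 − 117 = -59.
(Totals: 745 → 686.)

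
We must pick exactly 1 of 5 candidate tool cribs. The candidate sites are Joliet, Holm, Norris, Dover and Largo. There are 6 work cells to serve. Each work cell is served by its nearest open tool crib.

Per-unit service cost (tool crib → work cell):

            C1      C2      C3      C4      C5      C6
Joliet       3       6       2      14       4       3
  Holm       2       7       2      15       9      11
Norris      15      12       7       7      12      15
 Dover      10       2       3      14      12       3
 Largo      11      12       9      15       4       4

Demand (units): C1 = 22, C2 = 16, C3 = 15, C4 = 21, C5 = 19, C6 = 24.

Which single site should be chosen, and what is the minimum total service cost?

With exactly 1 open, each work cell uses its cheapest among the chosen.
{Joliet}: C1→Joliet 3·22=66, C2→Joliet 6·16=96, C3→Joliet 2·15=30, C4→Joliet 14·21=294, C5→Joliet 4·19=76, C6→Joliet 3·24=72. Service cost 634.
{Dover}: service cost 891
{Holm}: service cost 936
Among all 5 size-1 choices, {Joliet} is lowest.

Choose Joliet only; total service cost 634.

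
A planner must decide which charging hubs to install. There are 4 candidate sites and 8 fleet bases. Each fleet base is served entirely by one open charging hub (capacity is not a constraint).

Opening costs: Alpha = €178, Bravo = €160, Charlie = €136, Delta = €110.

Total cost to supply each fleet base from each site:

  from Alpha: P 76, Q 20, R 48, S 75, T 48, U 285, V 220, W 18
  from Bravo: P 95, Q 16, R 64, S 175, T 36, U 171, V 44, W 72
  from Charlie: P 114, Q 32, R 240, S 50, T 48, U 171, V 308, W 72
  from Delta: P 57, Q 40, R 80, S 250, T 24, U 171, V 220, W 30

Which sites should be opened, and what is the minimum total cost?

Open Alpha and Bravo; minimum total cost 822.

For any fixed open set, each fleet base goes to its cheapest open site; total = fixed + service.
{Alpha, Bravo}: P→Alpha 76, Q→Bravo 16, R→Alpha 48, S→Alpha 75, T→Bravo 36, U→Bravo 171, V→Bravo 44, W→Alpha 18. Service 484; fixed 338; total 822.
{Bravo}: P→Bravo 95, Q→Bravo 16, R→Bravo 64, S→Bravo 175, T→Bravo 36, U→Bravo 171, V→Bravo 44, W→Bravo 72. Service 673; fixed 160; total 833.
{Bravo, Charlie}: service 548 + fixed 296 = 844
{Alpha, Bravo, Charlie, Delta}: service 428 + fixed 584 = 1012
No other subset beats 822.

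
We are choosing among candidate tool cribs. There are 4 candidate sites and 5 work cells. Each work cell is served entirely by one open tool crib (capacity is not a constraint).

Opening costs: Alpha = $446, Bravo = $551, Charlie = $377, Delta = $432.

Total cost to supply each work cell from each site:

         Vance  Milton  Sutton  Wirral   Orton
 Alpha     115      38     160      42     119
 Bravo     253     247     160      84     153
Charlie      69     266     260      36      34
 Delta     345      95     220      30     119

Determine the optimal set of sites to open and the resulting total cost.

For any fixed open set, each work cell goes to its cheapest open site; total = fixed + service.
{Alpha}: Vance→Alpha 115, Milton→Alpha 38, Sutton→Alpha 160, Wirral→Alpha 42, Orton→Alpha 119. Service 474; fixed 446; total 920.
{Charlie}: Vance→Charlie 69, Milton→Charlie 266, Sutton→Charlie 260, Wirral→Charlie 36, Orton→Charlie 34. Service 665; fixed 377; total 1042.
{Alpha, Charlie}: Vance→Charlie 69, Milton→Alpha 38, Sutton→Alpha 160, Wirral→Charlie 36, Orton→Charlie 34. Service 337; fixed 823; total 1160.
{Alpha, Bravo, Charlie, Delta}: service 331 + fixed 1806 = 2137
No other subset beats 920.

Open Alpha only; minimum total cost 920.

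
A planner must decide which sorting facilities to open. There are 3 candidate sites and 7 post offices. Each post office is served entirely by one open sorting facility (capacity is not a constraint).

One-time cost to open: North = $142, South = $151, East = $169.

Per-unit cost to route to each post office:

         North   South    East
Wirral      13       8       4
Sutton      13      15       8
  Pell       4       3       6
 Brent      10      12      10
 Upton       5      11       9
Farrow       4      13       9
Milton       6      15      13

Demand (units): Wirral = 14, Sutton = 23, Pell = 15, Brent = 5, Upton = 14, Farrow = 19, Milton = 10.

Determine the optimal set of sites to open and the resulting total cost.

For any fixed open set, each post office goes to its cheapest open site; total = fixed + service.
{North, East}: Wirral→East 4·14=56, Sutton→East 8·23=184, Pell→North 4·15=60, Brent→North 10·5=50, Upton→North 5·14=70, Farrow→North 4·19=76, Milton→North 6·10=60. Service 556; fixed 311; total 867.
{North}: service 797 + fixed 142 = 939
{East}: service 807 + fixed 169 = 976
{North, South, East}: Wirral→East 4·14=56, Sutton→East 8·23=184, Pell→South 3·15=45, Brent→North 10·5=50, Upton→North 5·14=70, Farrow→North 4·19=76, Milton→North 6·10=60. Service 541; fixed 462; total 1003.
No other subset beats 867.

Open North and East; minimum total cost 867.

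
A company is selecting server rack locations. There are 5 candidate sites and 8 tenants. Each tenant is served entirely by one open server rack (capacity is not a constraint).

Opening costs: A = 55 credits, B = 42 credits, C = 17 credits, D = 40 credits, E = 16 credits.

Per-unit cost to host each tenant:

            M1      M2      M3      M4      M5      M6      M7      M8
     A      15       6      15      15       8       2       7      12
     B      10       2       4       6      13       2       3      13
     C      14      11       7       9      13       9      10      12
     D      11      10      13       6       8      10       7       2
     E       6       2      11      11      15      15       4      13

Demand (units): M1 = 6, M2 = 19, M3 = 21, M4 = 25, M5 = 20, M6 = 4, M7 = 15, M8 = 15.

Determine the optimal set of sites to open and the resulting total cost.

For any fixed open set, each tenant goes to its cheapest open site; total = fixed + service.
{B, D, E}: M1→E 6·6=36, M2→B 2·19=38, M3→B 4·21=84, M4→B 6·25=150, M5→D 8·20=160, M6→B 2·4=8, M7→B 3·15=45, M8→D 2·15=30. Service 551; fixed 98; total 649.
{B, D}: M1→B 10·6=60, M2→B 2·19=38, M3→B 4·21=84, M4→B 6·25=150, M5→D 8·20=160, M6→B 2·4=8, M7→B 3·15=45, M8→D 2·15=30. Service 575; fixed 82; total 657.
{B, C, D, E}: service 551 + fixed 115 = 666
{A, B, C, D, E}: service 551 + fixed 170 = 721
No other subset beats 649.

Open B, D and E; minimum total cost 649.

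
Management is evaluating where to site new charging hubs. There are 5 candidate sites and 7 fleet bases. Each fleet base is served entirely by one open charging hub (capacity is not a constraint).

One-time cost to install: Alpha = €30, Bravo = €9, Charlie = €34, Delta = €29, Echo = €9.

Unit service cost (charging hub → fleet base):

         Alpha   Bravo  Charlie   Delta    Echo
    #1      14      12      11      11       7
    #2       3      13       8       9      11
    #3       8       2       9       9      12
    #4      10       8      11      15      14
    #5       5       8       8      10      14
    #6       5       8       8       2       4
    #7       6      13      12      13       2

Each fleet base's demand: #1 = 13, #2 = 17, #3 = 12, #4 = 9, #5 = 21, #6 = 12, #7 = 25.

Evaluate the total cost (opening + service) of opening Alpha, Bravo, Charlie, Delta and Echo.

Total cost: 528

Each fleet base is assigned to its cheapest site among the open ones.
{Alpha, Bravo, Charlie, Delta, Echo}: #1→Echo 7·13=91, #2→Alpha 3·17=51, #3→Bravo 2·12=24, #4→Bravo 8·9=72, #5→Alpha 5·21=105, #6→Delta 2·12=24, #7→Echo 2·25=50. Service 417; fixed 111; total 528.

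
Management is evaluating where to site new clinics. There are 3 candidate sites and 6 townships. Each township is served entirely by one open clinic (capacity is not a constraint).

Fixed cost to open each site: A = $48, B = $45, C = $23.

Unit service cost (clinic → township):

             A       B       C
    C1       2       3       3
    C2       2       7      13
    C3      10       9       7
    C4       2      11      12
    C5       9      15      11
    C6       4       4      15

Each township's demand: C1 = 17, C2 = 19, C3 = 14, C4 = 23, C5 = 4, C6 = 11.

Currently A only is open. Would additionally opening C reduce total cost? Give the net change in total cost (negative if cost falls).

Current service cost with {A}: 338.
Adding C: each township re-picks its cheapest; new service cost 296, saving 42.
Extra fixed cost: 23. Net change = 23 − 42 = -19.
(Totals: 386 → 367.)

Yes — net change −19 (cost falls by 19).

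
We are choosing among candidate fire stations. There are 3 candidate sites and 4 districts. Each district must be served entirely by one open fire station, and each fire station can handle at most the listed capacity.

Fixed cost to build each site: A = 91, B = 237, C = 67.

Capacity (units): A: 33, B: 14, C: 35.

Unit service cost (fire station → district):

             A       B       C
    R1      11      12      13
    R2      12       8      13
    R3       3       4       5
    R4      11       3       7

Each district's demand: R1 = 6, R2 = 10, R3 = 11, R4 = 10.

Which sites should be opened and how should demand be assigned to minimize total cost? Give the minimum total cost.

Minimum total cost: 447

Open {A, C}: R1→A 11·6=66, R2→A 12·10=120, R3→A 3·11=33, R4→C 7·10=70.
Loads: A carries 27/33, C carries 10/35. Service 289; fixed 158; total 447.
Next best feasible plan costs 457.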